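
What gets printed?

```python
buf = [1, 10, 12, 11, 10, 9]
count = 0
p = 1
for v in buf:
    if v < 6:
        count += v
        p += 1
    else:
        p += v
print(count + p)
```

55

v=1: <6, count = 0+1 = 1; p=2
v=10: not <6; p=12
v=12: not <6; p=24
v=11: not <6; p=35
v=10: not <6; p=45
v=9: not <6; p=54
count+p = 1+54 = 55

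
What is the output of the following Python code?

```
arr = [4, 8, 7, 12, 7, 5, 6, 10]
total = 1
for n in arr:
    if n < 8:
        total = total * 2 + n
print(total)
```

196

n=4: <8, total = 1*2+4 = 6
n=8: not <8
n=7: <8, total = 6*2+7 = 19
n=12: not <8
n=7: <8, total = 19*2+7 = 45
n=5: <8, total = 45*2+5 = 95
n=6: <8, total = 95*2+6 = 196
n=10: not <8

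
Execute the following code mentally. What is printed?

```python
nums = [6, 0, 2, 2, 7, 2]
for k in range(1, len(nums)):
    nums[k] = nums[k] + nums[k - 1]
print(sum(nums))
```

k=1: nums[1] = 0+6 = 6 → [6, 6, 2, 2, 7, 2]
k=2: nums[2] = 2+6 = 8 → [6, 6, 8, 2, 7, 2]
k=3: nums[3] = 2+8 = 10 → [6, 6, 8, 10, 7, 2]
k=4: nums[4] = 7+10 = 17 → [6, 6, 8, 10, 17, 2]
k=5: nums[5] = 2+17 = 19 → [6, 6, 8, 10, 17, 19]
sum = 66

66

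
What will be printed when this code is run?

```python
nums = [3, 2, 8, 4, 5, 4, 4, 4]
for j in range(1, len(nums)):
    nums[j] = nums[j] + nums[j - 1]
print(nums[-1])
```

34

j=1: nums[1] = 2+3 = 5 → [3, 5, 8, 4, 5, 4, 4, 4]
j=2: nums[2] = 8+5 = 13 → [3, 5, 13, 4, 5, 4, 4, 4]
j=3: nums[3] = 4+13 = 17 → [3, 5, 13, 17, 5, 4, 4, 4]
j=4: nums[4] = 5+17 = 22 → [3, 5, 13, 17, 22, 4, 4, 4]
j=5: nums[5] = 4+22 = 26 → [3, 5, 13, 17, 22, 26, 4, 4]
j=6: nums[6] = 4+26 = 30 → [3, 5, 13, 17, 22, 26, 30, 4]
j=7: nums[7] = 4+30 = 34 → [3, 5, 13, 17, 22, 26, 30, 34]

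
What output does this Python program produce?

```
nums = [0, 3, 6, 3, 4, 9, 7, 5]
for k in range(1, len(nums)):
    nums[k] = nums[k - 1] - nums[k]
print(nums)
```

[0, -3, -9, -12, -16, -25, -32, -37]

k=1: nums[1] = 0-3 = -3 → [0, -3, 6, 3, 4, 9, 7, 5]
k=2: nums[2] = (-3)-6 = -9 → [0, -3, -9, 3, 4, 9, 7, 5]
k=3: nums[3] = (-9)-3 = -12 → [0, -3, -9, -12, 4, 9, 7, 5]
k=4: nums[4] = (-12)-4 = -16 → [0, -3, -9, -12, -16, 9, 7, 5]
k=5: nums[5] = (-16)-9 = -25 → [0, -3, -9, -12, -16, -25, 7, 5]
k=6: nums[6] = (-25)-7 = -32 → [0, -3, -9, -12, -16, -25, -32, 5]
k=7: nums[7] = (-32)-5 = -37 → [0, -3, -9, -12, -16, -25, -32, -37]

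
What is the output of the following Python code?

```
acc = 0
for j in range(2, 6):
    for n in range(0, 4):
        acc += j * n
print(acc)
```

84

j=2,n=0: acc = 0+0 = 0
j=2,n=1: acc = 0+2 = 2
j=2,n=2: acc = 2+4 = 6
j=2,n=3: acc = 6+6 = 12
j=3,n=0: acc = 12+0 = 12
j=3,n=1: acc = 12+3 = 15
j=3,n=2: acc = 15+6 = 21
j=3,n=3: acc = 21+9 = 30
j=4,n=0: acc = 30+0 = 30
j=4,n=1: acc = 30+4 = 34
j=4,n=2: acc = 34+8 = 42
j=4,n=3: acc = 42+12 = 54
j=5,n=0: acc = 54+0 = 54
j=5,n=1: acc = 54+5 = 59
j=5,n=2: acc = 59+10 = 69
j=5,n=3: acc = 69+15 = 84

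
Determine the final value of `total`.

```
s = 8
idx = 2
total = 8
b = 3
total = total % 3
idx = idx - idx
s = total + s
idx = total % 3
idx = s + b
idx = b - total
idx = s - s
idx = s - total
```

total = 8%3 = 2
idx = 2-2 = 0
s = 2+8 = 10
idx = 2%3 = 2
idx = 10+3 = 13
idx = 3-2 = 1
idx = 10-10 = 0
idx = 10-2 = 8

2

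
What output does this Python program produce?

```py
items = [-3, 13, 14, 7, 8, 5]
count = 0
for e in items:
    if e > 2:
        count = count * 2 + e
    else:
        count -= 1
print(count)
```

337

e=-3: not >2, count = 0-1 = -1
e=13: >2, count = (-1)*2+13 = 11
e=14: >2, count = 11*2+14 = 36
e=7: >2, count = 36*2+7 = 79
e=8: >2, count = 79*2+8 = 166
e=5: >2, count = 166*2+5 = 337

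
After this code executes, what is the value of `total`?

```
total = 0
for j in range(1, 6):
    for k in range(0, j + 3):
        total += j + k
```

j=1,k=0: total = 0+1 = 1
j=1,k=1: total = 1+2 = 3
j=1,k=2: total = 3+3 = 6
j=1,k=3: total = 6+4 = 10
j=2,k=0: total = 10+2 = 12
j=2,k=1: total = 12+3 = 15
j=2,k=2: total = 15+4 = 19
j=2,k=3: total = 19+5 = 24
j=2,k=4: total = 24+6 = 30
j=3,k=0: total = 30+3 = 33
j=3,k=1: total = 33+4 = 37
j=3,k=2: total = 37+5 = 42
j=3,k=3: total = 42+6 = 48
j=3,k=4: total = 48+7 = 55
j=3,k=5: total = 55+8 = 63
j=4,k=0: total = 63+4 = 67
j=4,k=1: total = 67+5 = 72
j=4,k=2: total = 72+6 = 78
j=4,k=3: total = 78+7 = 85
j=4,k=4: total = 85+8 = 93
j=4,k=5: total = 93+9 = 102
j=4,k=6: total = 102+10 = 112
j=5,k=0: total = 112+5 = 117
j=5,k=1: total = 117+6 = 123
j=5,k=2: total = 123+7 = 130
j=5,k=3: total = 130+8 = 138
j=5,k=4: total = 138+9 = 147
j=5,k=5: total = 147+10 = 157
j=5,k=6: total = 157+11 = 168
j=5,k=7: total = 168+12 = 180

180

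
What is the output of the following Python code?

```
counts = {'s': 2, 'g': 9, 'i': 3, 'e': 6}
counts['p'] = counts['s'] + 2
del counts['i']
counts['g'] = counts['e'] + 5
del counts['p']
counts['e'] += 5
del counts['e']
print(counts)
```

counts['p'] = counts['s']+2 = 4 → {'s': 2, 'g': 9, 'i': 3, 'e': 6, 'p': 4}
del 'i' → {'s': 2, 'g': 9, 'e': 6, 'p': 4}
counts['g'] = counts['e']+5 = 11 → {'s': 2, 'g': 11, 'e': 6, 'p': 4}
del 'p' → {'s': 2, 'g': 11, 'e': 6}
counts['e'] = 6+5 = 11 → {'s': 2, 'g': 11, 'e': 11}
del 'e' → {'s': 2, 'g': 11}

{'s': 2, 'g': 11}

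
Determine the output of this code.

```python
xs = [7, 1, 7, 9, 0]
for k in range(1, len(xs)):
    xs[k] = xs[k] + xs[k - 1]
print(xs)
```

[7, 8, 15, 24, 24]

k=1: xs[1] = 1+7 = 8 → [7, 8, 7, 9, 0]
k=2: xs[2] = 7+8 = 15 → [7, 8, 15, 9, 0]
k=3: xs[3] = 9+15 = 24 → [7, 8, 15, 24, 0]
k=4: xs[4] = 0+24 = 24 → [7, 8, 15, 24, 24]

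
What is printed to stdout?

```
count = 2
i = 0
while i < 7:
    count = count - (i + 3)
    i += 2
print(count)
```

i=0: count = 2-3 = -1
i=2: count = (-1)-5 = -6
i=4: count = (-6)-7 = -13
i=6: count = (-13)-9 = -22

-22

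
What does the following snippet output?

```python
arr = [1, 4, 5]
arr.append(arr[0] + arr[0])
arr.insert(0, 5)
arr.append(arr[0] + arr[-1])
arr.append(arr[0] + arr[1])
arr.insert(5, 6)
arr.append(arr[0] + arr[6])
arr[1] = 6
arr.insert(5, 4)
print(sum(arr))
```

append arr[0]+arr[0] = 1+1 = 2 → [1, 4, 5, 2]
insert 5 at 0 → [5, 1, 4, 5, 2]
append arr[0]+arr[-1] = 5+2 = 7 → [5, 1, 4, 5, 2, 7]
append arr[0]+arr[1] = 5+1 = 6 → [5, 1, 4, 5, 2, 7, 6]
insert 6 at 5 → [5, 1, 4, 5, 2, 6, 7, 6]
append arr[0]+arr[6] = 5+7 = 12 → [5, 1, 4, 5, 2, 6, 7, 6, 12]
arr[1] = 6 → [5, 6, 4, 5, 2, 6, 7, 6, 12]
insert 4 at 5 → [5, 6, 4, 5, 2, 4, 6, 7, 6, 12]
sum = 57

57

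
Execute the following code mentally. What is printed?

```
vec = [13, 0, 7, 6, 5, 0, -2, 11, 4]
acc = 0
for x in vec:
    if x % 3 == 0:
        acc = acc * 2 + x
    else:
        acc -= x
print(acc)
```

x=13: not %3==0, acc = 0-13 = -13
x=0: %3==0, acc = (-13)*2+0 = -26
x=7: not %3==0, acc = (-26)-7 = -33
x=6: %3==0, acc = (-33)*2+6 = -60
x=5: not %3==0, acc = (-60)-5 = -65
x=0: %3==0, acc = (-65)*2+0 = -130
x=-2: not %3==0, acc = (-130)-(-2) = -128
x=11: not %3==0, acc = (-128)-11 = -139
x=4: not %3==0, acc = (-139)-4 = -143

-143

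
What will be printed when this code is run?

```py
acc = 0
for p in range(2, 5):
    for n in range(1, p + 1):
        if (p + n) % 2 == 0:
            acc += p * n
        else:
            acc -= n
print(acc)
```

p=2,n=1: odd sum, acc = 0-1 = -1
p=2,n=2: even sum, acc = (-1)+4 = 3
p=3,n=1: even sum, acc = 3+3 = 6
p=3,n=2: odd sum, acc = 6-2 = 4
p=3,n=3: even sum, acc = 4+9 = 13
p=4,n=1: odd sum, acc = 13-1 = 12
p=4,n=2: even sum, acc = 12+8 = 20
p=4,n=3: odd sum, acc = 20-3 = 17
p=4,n=4: even sum, acc = 17+16 = 33

33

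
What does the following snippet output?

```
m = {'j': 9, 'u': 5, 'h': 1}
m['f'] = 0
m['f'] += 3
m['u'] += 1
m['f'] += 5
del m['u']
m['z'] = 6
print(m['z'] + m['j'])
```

m['f'] = 0 → {'j': 9, 'u': 5, 'h': 1, 'f': 0}
m['f'] = 0+3 = 3 → {'j': 9, 'u': 5, 'h': 1, 'f': 3}
m['u'] = 5+1 = 6 → {'j': 9, 'u': 6, 'h': 1, 'f': 3}
m['f'] = 3+5 = 8 → {'j': 9, 'u': 6, 'h': 1, 'f': 8}
del 'u' → {'j': 9, 'h': 1, 'f': 8}
m['z'] = 6 → {'j': 9, 'h': 1, 'f': 8, 'z': 6}
m['z']+m['j'] = 6+9 = 15

15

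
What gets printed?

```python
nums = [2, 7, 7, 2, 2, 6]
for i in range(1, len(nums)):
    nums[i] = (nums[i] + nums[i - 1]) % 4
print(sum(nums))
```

7

i=1: nums[1] = (7+2)%4 = 1 → [2, 1, 7, 2, 2, 6]
i=2: nums[2] = (7+1)%4 = 0 → [2, 1, 0, 2, 2, 6]
i=3: nums[3] = (2+0)%4 = 2 → [2, 1, 0, 2, 2, 6]
i=4: nums[4] = (2+2)%4 = 0 → [2, 1, 0, 2, 0, 6]
i=5: nums[5] = (6+0)%4 = 2 → [2, 1, 0, 2, 0, 2]
sum = 7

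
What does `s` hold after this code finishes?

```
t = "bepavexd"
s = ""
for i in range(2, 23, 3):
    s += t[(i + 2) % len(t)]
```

'vdpebax'

i=2: add t[4]='v' → 'v'
i=5: add t[7]='d' → 'vd'
i=8: add t[2]='p' → 'vdp'
i=11: add t[5]='e' → 'vdpe'
i=14: add t[0]='b' → 'vdpeb'
i=17: add t[3]='a' → 'vdpeba'
i=20: add t[6]='x' → 'vdpebax'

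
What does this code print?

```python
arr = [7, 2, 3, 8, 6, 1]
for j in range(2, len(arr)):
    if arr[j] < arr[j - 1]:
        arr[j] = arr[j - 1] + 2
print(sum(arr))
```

j=2: 3>=2, unchanged → [7, 2, 3, 8, 6, 1]
j=3: 8>=3, unchanged → [7, 2, 3, 8, 6, 1]
j=4: 6<8, arr[4] = 8+2 = 10 → [7, 2, 3, 8, 10, 1]
j=5: 1<10, arr[5] = 10+2 = 12 → [7, 2, 3, 8, 10, 12]
sum = 42

42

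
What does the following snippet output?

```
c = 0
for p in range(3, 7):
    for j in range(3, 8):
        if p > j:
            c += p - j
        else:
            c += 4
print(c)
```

p=3,j=3: not 3>3, c = 0+4 = 4
p=3,j=4: not 3>4, c = 4+4 = 8
p=3,j=5: not 3>5, c = 8+4 = 12
p=3,j=6: not 3>6, c = 12+4 = 16
p=3,j=7: not 3>7, c = 16+4 = 20
p=4,j=3: 4>3, c = 20+1 = 21
p=4,j=4: not 4>4, c = 21+4 = 25
p=4,j=5: not 4>5, c = 25+4 = 29
p=4,j=6: not 4>6, c = 29+4 = 33
p=4,j=7: not 4>7, c = 33+4 = 37
p=5,j=3: 5>3, c = 37+2 = 39
p=5,j=4: 5>4, c = 39+1 = 40
p=5,j=5: not 5>5, c = 40+4 = 44
p=5,j=6: not 5>6, c = 44+4 = 48
p=5,j=7: not 5>7, c = 48+4 = 52
p=6,j=3: 6>3, c = 52+3 = 55
p=6,j=4: 6>4, c = 55+2 = 57
p=6,j=5: 6>5, c = 57+1 = 58
p=6,j=6: not 6>6, c = 58+4 = 62
p=6,j=7: not 6>7, c = 62+4 = 66

66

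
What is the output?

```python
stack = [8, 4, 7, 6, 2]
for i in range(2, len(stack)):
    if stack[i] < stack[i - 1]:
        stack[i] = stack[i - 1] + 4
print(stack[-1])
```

15

i=2: 7>=4, unchanged → [8, 4, 7, 6, 2]
i=3: 6<7, stack[3] = 7+4 = 11 → [8, 4, 7, 11, 2]
i=4: 2<11, stack[4] = 11+4 = 15 → [8, 4, 7, 11, 15]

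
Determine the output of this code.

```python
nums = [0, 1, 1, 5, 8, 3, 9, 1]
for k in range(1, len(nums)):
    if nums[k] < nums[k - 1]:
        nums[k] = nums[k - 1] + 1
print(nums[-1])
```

k=1: 1>=0, unchanged → [0, 1, 1, 5, 8, 3, 9, 1]
k=2: 1>=1, unchanged → [0, 1, 1, 5, 8, 3, 9, 1]
k=3: 5>=1, unchanged → [0, 1, 1, 5, 8, 3, 9, 1]
k=4: 8>=5, unchanged → [0, 1, 1, 5, 8, 3, 9, 1]
k=5: 3<8, nums[5] = 8+1 = 9 → [0, 1, 1, 5, 8, 9, 9, 1]
k=6: 9>=9, unchanged → [0, 1, 1, 5, 8, 9, 9, 1]
k=7: 1<9, nums[7] = 9+1 = 10 → [0, 1, 1, 5, 8, 9, 9, 10]

10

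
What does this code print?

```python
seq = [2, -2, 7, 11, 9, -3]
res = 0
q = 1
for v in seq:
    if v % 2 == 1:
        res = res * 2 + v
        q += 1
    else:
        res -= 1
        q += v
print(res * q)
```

415

v=2: not odd, res = 0-1 = -1; q=3
v=-2: not odd, res = (-1)-1 = -2; q=1
v=7: odd, res = (-2)*2+7 = 3; q=2
v=11: odd, res = 3*2+11 = 17; q=3
v=9: odd, res = 17*2+9 = 43; q=4
v=-3: odd, res = 43*2+(-3) = 83; q=5
res*q = 83*5 = 415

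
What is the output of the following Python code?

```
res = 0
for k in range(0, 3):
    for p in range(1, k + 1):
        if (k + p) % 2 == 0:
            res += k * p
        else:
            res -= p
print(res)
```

4

k=1,p=1: even sum, res = 0+1 = 1
k=2,p=1: odd sum, res = 1-1 = 0
k=2,p=2: even sum, res = 0+4 = 4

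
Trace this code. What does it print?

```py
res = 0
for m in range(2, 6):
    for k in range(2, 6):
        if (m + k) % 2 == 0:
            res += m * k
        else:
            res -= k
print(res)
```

72

m=2,k=2: even sum, res = 0+4 = 4
m=2,k=3: odd sum, res = 4-3 = 1
m=2,k=4: even sum, res = 1+8 = 9
m=2,k=5: odd sum, res = 9-5 = 4
m=3,k=2: odd sum, res = 4-2 = 2
m=3,k=3: even sum, res = 2+9 = 11
m=3,k=4: odd sum, res = 11-4 = 7
m=3,k=5: even sum, res = 7+15 = 22
m=4,k=2: even sum, res = 22+8 = 30
m=4,k=3: odd sum, res = 30-3 = 27
m=4,k=4: even sum, res = 27+16 = 43
m=4,k=5: odd sum, res = 43-5 = 38
m=5,k=2: odd sum, res = 38-2 = 36
m=5,k=3: even sum, res = 36+15 = 51
m=5,k=4: odd sum, res = 51-4 = 47
m=5,k=5: even sum, res = 47+25 = 72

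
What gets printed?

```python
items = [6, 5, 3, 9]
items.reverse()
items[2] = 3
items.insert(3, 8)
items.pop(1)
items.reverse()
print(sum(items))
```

26

reverse → [9, 3, 5, 6]
items[2] = 3 → [9, 3, 3, 6]
insert 8 at 3 → [9, 3, 3, 8, 6]
pop(1) removes 3 → [9, 3, 8, 6]
reverse → [6, 8, 3, 9]
sum = 26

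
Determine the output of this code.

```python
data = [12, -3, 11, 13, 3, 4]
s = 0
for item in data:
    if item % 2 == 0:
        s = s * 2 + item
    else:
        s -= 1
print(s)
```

20

item=12: even, s = 0*2+12 = 12
item=-3: not even, s = 12-1 = 11
item=11: not even, s = 11-1 = 10
item=13: not even, s = 10-1 = 9
item=3: not even, s = 9-1 = 8
item=4: even, s = 8*2+4 = 20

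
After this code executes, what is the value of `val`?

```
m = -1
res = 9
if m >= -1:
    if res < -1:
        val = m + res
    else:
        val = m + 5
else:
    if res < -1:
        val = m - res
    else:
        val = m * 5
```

4

m=-1, res=9
m >= -1 is True; res < -1 is False
→ val = m + 5 = 4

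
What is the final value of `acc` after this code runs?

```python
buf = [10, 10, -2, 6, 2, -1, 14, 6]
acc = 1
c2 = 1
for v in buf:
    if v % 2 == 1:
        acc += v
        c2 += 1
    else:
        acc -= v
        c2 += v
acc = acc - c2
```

-94

v=10: not odd, acc = 1-10 = -9; c2=11
v=10: not odd, acc = (-9)-10 = -19; c2=21
v=-2: not odd, acc = (-19)-(-2) = -17; c2=19
v=6: not odd, acc = (-17)-6 = -23; c2=25
v=2: not odd, acc = (-23)-2 = -25; c2=27
v=-1: odd, acc = (-25)+(-1) = -26; c2=28
v=14: not odd, acc = (-26)-14 = -40; c2=42
v=6: not odd, acc = (-40)-6 = -46; c2=48
acc-c2 = (-46)-48 = -94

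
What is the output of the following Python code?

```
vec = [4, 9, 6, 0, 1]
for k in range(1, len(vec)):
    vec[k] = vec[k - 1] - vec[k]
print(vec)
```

[4, -5, -11, -11, -12]

k=1: vec[1] = 4-9 = -5 → [4, -5, 6, 0, 1]
k=2: vec[2] = (-5)-6 = -11 → [4, -5, -11, 0, 1]
k=3: vec[3] = (-11)-0 = -11 → [4, -5, -11, -11, 1]
k=4: vec[4] = (-11)-1 = -12 → [4, -5, -11, -11, -12]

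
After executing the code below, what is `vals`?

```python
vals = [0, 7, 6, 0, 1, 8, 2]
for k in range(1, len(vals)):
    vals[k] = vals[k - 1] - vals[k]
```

[0, -7, -13, -13, -14, -22, -24]

k=1: vals[1] = 0-7 = -7 → [0, -7, 6, 0, 1, 8, 2]
k=2: vals[2] = (-7)-6 = -13 → [0, -7, -13, 0, 1, 8, 2]
k=3: vals[3] = (-13)-0 = -13 → [0, -7, -13, -13, 1, 8, 2]
k=4: vals[4] = (-13)-1 = -14 → [0, -7, -13, -13, -14, 8, 2]
k=5: vals[5] = (-14)-8 = -22 → [0, -7, -13, -13, -14, -22, 2]
k=6: vals[6] = (-22)-2 = -24 → [0, -7, -13, -13, -14, -22, -24]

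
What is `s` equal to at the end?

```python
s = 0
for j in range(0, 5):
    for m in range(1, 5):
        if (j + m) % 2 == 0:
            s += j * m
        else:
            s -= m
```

j=0,m=1: odd sum, s = 0-1 = -1
j=0,m=2: even sum, s = (-1)+0 = -1
j=0,m=3: odd sum, s = (-1)-3 = -4
j=0,m=4: even sum, s = (-4)+0 = -4
j=1,m=1: even sum, s = (-4)+1 = -3
j=1,m=2: odd sum, s = (-3)-2 = -5
j=1,m=3: even sum, s = (-5)+3 = -2
j=1,m=4: odd sum, s = (-2)-4 = -6
j=2,m=1: odd sum, s = (-6)-1 = -7
j=2,m=2: even sum, s = (-7)+4 = -3
j=2,m=3: odd sum, s = (-3)-3 = -6
j=2,m=4: even sum, s = (-6)+8 = 2
j=3,m=1: even sum, s = 2+3 = 5
j=3,m=2: odd sum, s = 5-2 = 3
j=3,m=3: even sum, s = 3+9 = 12
j=3,m=4: odd sum, s = 12-4 = 8
j=4,m=1: odd sum, s = 8-1 = 7
j=4,m=2: even sum, s = 7+8 = 15
j=4,m=3: odd sum, s = 15-3 = 12
j=4,m=4: even sum, s = 12+16 = 28

28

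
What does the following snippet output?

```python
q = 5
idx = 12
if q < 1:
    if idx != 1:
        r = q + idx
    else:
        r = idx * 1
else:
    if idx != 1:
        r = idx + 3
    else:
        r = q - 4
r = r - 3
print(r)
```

12

q=5, idx=12
q < 1 is False; idx != 1 is True
→ r = idx + 3 = 15
r = 15-3 = 12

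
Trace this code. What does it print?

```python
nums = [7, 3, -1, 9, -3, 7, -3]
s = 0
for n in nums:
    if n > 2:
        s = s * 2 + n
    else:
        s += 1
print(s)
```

100

n=7: >2, s = 0*2+7 = 7
n=3: >2, s = 7*2+3 = 17
n=-1: not >2, s = 17+1 = 18
n=9: >2, s = 18*2+9 = 45
n=-3: not >2, s = 45+1 = 46
n=7: >2, s = 46*2+7 = 99
n=-3: not >2, s = 99+1 = 100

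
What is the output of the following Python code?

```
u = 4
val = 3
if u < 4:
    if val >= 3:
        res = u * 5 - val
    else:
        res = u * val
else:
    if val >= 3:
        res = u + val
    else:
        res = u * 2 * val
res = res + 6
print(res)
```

u=4, val=3
u < 4 is False; val >= 3 is True
→ res = u + val = 7
res = 7+6 = 13

13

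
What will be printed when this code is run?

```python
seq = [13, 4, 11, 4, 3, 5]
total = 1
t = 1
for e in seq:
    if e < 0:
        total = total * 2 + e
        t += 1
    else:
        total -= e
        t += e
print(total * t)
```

e=13: not <0, total = 1-13 = -12; t=14
e=4: not <0, total = (-12)-4 = -16; t=18
e=11: not <0, total = (-16)-11 = -27; t=29
e=4: not <0, total = (-27)-4 = -31; t=33
e=3: not <0, total = (-31)-3 = -34; t=36
e=5: not <0, total = (-34)-5 = -39; t=41
total*t = (-39)*41 = -1599

-1599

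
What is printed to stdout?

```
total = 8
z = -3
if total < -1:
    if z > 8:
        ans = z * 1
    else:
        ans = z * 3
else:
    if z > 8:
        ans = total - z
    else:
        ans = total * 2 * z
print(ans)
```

-48

total=8, z=-3
total < -1 is False; z > 8 is False
→ ans = total * 2 * z = -48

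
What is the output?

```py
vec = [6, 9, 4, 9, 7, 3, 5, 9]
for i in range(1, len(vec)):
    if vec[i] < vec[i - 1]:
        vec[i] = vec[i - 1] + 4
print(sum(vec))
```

i=1: 9>=6, unchanged → [6, 9, 4, 9, 7, 3, 5, 9]
i=2: 4<9, vec[2] = 9+4 = 13 → [6, 9, 13, 9, 7, 3, 5, 9]
i=3: 9<13, vec[3] = 13+4 = 17 → [6, 9, 13, 17, 7, 3, 5, 9]
i=4: 7<17, vec[4] = 17+4 = 21 → [6, 9, 13, 17, 21, 3, 5, 9]
i=5: 3<21, vec[5] = 21+4 = 25 → [6, 9, 13, 17, 21, 25, 5, 9]
i=6: 5<25, vec[6] = 25+4 = 29 → [6, 9, 13, 17, 21, 25, 29, 9]
i=7: 9<29, vec[7] = 29+4 = 33 → [6, 9, 13, 17, 21, 25, 29, 33]
sum = 153

153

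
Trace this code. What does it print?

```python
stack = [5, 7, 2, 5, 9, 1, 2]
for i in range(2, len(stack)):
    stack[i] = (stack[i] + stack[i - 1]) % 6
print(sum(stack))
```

24

i=2: stack[2] = (2+7)%6 = 3 → [5, 7, 3, 5, 9, 1, 2]
i=3: stack[3] = (5+3)%6 = 2 → [5, 7, 3, 2, 9, 1, 2]
i=4: stack[4] = (9+2)%6 = 5 → [5, 7, 3, 2, 5, 1, 2]
i=5: stack[5] = (1+5)%6 = 0 → [5, 7, 3, 2, 5, 0, 2]
i=6: stack[6] = (2+0)%6 = 2 → [5, 7, 3, 2, 5, 0, 2]
sum = 24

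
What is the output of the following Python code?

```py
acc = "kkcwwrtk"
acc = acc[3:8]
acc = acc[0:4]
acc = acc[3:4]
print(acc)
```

t

slice [3:8] → 'wwrtk'
slice [0:4] → 'wwrt'
slice [3:4] → 't'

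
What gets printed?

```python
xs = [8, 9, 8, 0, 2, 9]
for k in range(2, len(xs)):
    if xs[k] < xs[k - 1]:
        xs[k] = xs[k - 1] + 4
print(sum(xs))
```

k=2: 8<9, xs[2] = 9+4 = 13 → [8, 9, 13, 0, 2, 9]
k=3: 0<13, xs[3] = 13+4 = 17 → [8, 9, 13, 17, 2, 9]
k=4: 2<17, xs[4] = 17+4 = 21 → [8, 9, 13, 17, 21, 9]
k=5: 9<21, xs[5] = 21+4 = 25 → [8, 9, 13, 17, 21, 25]
sum = 93

93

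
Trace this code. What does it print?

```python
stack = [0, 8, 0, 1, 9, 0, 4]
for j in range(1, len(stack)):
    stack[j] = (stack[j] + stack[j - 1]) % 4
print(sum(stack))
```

j=1: stack[1] = (8+0)%4 = 0 → [0, 0, 0, 1, 9, 0, 4]
j=2: stack[2] = (0+0)%4 = 0 → [0, 0, 0, 1, 9, 0, 4]
j=3: stack[3] = (1+0)%4 = 1 → [0, 0, 0, 1, 9, 0, 4]
j=4: stack[4] = (9+1)%4 = 2 → [0, 0, 0, 1, 2, 0, 4]
j=5: stack[5] = (0+2)%4 = 2 → [0, 0, 0, 1, 2, 2, 4]
j=6: stack[6] = (4+2)%4 = 2 → [0, 0, 0, 1, 2, 2, 2]
sum = 7

7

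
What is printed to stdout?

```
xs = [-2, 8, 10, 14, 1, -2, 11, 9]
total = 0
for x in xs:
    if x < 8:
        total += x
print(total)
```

x=-2: <8, total = 0+(-2) = -2
x=8: not <8
x=10: not <8
x=14: not <8
x=1: <8, total = (-2)+1 = -1
x=-2: <8, total = (-1)+(-2) = -3
x=11: not <8
x=9: not <8

-3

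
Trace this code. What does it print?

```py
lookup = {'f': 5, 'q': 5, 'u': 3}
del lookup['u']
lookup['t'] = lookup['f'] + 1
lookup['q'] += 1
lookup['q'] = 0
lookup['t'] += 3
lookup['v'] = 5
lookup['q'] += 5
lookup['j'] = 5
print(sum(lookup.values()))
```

del 'u' → {'f': 5, 'q': 5}
lookup['t'] = lookup['f']+1 = 6 → {'f': 5, 'q': 5, 't': 6}
lookup['q'] = 5+1 = 6 → {'f': 5, 'q': 6, 't': 6}
lookup['q'] = 0 → {'f': 5, 'q': 0, 't': 6}
lookup['t'] = 6+3 = 9 → {'f': 5, 'q': 0, 't': 9}
lookup['v'] = 5 → {'f': 5, 'q': 0, 't': 9, 'v': 5}
lookup['q'] = 0+5 = 5 → {'f': 5, 'q': 5, 't': 9, 'v': 5}
lookup['j'] = 5 → {'f': 5, 'q': 5, 't': 9, 'v': 5, 'j': 5}
sum of values = 29

29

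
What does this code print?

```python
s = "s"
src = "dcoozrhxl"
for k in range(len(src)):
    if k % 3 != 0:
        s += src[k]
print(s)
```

k=0: skip
k=1: add 'c' → 'sc'
k=2: add 'o' → 'sco'
k=3: skip
k=4: add 'z' → 'scoz'
k=5: add 'r' → 'scozr'
k=6: skip
k=7: add 'x' → 'scozrx'
k=8: add 'l' → 'scozrxl'

scozrxl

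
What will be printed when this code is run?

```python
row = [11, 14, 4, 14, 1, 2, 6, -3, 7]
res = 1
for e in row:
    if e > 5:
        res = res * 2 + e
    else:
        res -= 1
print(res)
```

e=11: >5, res = 1*2+11 = 13
e=14: >5, res = 13*2+14 = 40
e=4: not >5, res = 40-1 = 39
e=14: >5, res = 39*2+14 = 92
e=1: not >5, res = 92-1 = 91
e=2: not >5, res = 91-1 = 90
e=6: >5, res = 90*2+6 = 186
e=-3: not >5, res = 186-1 = 185
e=7: >5, res = 185*2+7 = 377

377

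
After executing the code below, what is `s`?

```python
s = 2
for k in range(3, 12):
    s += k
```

65

k=3: s = 2+3 = 5
k=4: s = 5+4 = 9
k=5: s = 9+5 = 14
k=6: s = 14+6 = 20
k=7: s = 20+7 = 27
k=8: s = 27+8 = 35
k=9: s = 35+9 = 44
k=10: s = 44+10 = 54
k=11: s = 54+11 = 65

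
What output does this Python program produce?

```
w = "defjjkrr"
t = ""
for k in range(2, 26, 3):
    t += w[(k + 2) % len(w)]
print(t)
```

k=2: add w[4]='j' → 'j'
k=5: add w[7]='r' → 'jr'
k=8: add w[2]='f' → 'jrf'
k=11: add w[5]='k' → 'jrfk'
k=14: add w[0]='d' → 'jrfkd'
k=17: add w[3]='j' → 'jrfkdj'
k=20: add w[6]='r' → 'jrfkdjr'
k=23: add w[1]='e' → 'jrfkdjre'

jrfkdjre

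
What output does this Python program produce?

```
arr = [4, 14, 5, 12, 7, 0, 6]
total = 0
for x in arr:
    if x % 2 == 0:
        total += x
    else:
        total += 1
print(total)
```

38

x=4: even, total = 0+4 = 4
x=14: even, total = 4+14 = 18
x=5: not even, total = 18+1 = 19
x=12: even, total = 19+12 = 31
x=7: not even, total = 31+1 = 32
x=0: even, total = 32+0 = 32
x=6: even, total = 32+6 = 38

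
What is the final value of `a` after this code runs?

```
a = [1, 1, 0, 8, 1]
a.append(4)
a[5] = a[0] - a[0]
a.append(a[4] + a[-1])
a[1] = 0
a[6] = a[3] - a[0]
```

append 4 → [1, 1, 0, 8, 1, 4]
a[5] = a[0]-a[0] = 1-1 = 0 → [1, 1, 0, 8, 1, 0]
append a[4]+a[-1] = 1+0 = 1 → [1, 1, 0, 8, 1, 0, 1]
a[1] = 0 → [1, 0, 0, 8, 1, 0, 1]
a[6] = a[3]-a[0] = 8-1 = 7 → [1, 0, 0, 8, 1, 0, 7]

[1, 0, 0, 8, 1, 0, 7]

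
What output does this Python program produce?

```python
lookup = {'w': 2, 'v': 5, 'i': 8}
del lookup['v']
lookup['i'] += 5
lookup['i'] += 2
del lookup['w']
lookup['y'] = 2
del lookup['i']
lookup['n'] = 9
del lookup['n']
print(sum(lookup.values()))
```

del 'v' → {'w': 2, 'i': 8}
lookup['i'] = 8+5 = 13 → {'w': 2, 'i': 13}
lookup['i'] = 13+2 = 15 → {'w': 2, 'i': 15}
del 'w' → {'i': 15}
lookup['y'] = 2 → {'i': 15, 'y': 2}
del 'i' → {'y': 2}
lookup['n'] = 9 → {'y': 2, 'n': 9}
del 'n' → {'y': 2}
sum of values = 2

2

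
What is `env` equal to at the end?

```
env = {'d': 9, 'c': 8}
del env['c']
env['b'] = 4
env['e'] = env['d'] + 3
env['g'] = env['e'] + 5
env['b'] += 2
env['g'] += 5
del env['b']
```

{'d': 9, 'e': 12, 'g': 22}

del 'c' → {'d': 9}
env['b'] = 4 → {'d': 9, 'b': 4}
env['e'] = env['d']+3 = 12 → {'d': 9, 'b': 4, 'e': 12}
env['g'] = env['e']+5 = 17 → {'d': 9, 'b': 4, 'e': 12, 'g': 17}
env['b'] = 4+2 = 6 → {'d': 9, 'b': 6, 'e': 12, 'g': 17}
env['g'] = 17+5 = 22 → {'d': 9, 'b': 6, 'e': 12, 'g': 22}
del 'b' → {'d': 9, 'e': 12, 'g': 22}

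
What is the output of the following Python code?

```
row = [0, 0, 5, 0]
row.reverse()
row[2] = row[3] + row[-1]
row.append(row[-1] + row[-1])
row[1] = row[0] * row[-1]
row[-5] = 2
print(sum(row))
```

2

reverse → [0, 5, 0, 0]
row[2] = row[3]+row[-1] = 0+0 = 0 → [0, 5, 0, 0]
append row[-1]+row[-1] = 0+0 = 0 → [0, 5, 0, 0, 0]
row[1] = row[0]*row[-1] = 0*0 = 0 → [0, 0, 0, 0, 0]
row[-5] = 2 → [2, 0, 0, 0, 0]
sum = 2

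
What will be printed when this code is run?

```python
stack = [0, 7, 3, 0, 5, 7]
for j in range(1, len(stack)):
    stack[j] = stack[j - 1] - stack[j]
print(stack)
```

j=1: stack[1] = 0-7 = -7 → [0, -7, 3, 0, 5, 7]
j=2: stack[2] = (-7)-3 = -10 → [0, -7, -10, 0, 5, 7]
j=3: stack[3] = (-10)-0 = -10 → [0, -7, -10, -10, 5, 7]
j=4: stack[4] = (-10)-5 = -15 → [0, -7, -10, -10, -15, 7]
j=5: stack[5] = (-15)-7 = -22 → [0, -7, -10, -10, -15, -22]

[0, -7, -10, -10, -15, -22]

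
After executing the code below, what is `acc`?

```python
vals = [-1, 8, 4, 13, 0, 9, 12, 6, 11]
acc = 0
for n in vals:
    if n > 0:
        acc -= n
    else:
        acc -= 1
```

-65

n=-1: not >0, acc = 0-1 = -1
n=8: >0, acc = (-1)-8 = -9
n=4: >0, acc = (-9)-4 = -13
n=13: >0, acc = (-13)-13 = -26
n=0: not >0, acc = (-26)-1 = -27
n=9: >0, acc = (-27)-9 = -36
n=12: >0, acc = (-36)-12 = -48
n=6: >0, acc = (-48)-6 = -54
n=11: >0, acc = (-54)-11 = -65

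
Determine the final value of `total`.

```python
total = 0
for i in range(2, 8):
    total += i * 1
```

27

i=2: total = 0+2*1 = 2
i=3: total = 2+3*1 = 5
i=4: total = 5+4*1 = 9
i=5: total = 9+5*1 = 14
i=6: total = 14+6*1 = 20
i=7: total = 20+7*1 = 27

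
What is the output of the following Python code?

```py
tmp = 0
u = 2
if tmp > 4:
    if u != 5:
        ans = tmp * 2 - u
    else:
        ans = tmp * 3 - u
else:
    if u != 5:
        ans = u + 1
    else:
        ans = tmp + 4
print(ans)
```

tmp=0, u=2
tmp > 4 is False; u != 5 is True
→ ans = u + 1 = 3

3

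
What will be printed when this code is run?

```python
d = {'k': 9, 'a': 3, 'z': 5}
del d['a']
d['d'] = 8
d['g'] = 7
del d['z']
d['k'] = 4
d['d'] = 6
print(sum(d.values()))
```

del 'a' → {'k': 9, 'z': 5}
d['d'] = 8 → {'k': 9, 'z': 5, 'd': 8}
d['g'] = 7 → {'k': 9, 'z': 5, 'd': 8, 'g': 7}
del 'z' → {'k': 9, 'd': 8, 'g': 7}
d['k'] = 4 → {'k': 4, 'd': 8, 'g': 7}
d['d'] = 6 → {'k': 4, 'd': 6, 'g': 7}
sum of values = 17

17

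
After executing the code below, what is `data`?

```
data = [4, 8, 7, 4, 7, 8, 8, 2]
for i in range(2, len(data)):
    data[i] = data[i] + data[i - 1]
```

i=2: data[2] = 7+8 = 15 → [4, 8, 15, 4, 7, 8, 8, 2]
i=3: data[3] = 4+15 = 19 → [4, 8, 15, 19, 7, 8, 8, 2]
i=4: data[4] = 7+19 = 26 → [4, 8, 15, 19, 26, 8, 8, 2]
i=5: data[5] = 8+26 = 34 → [4, 8, 15, 19, 26, 34, 8, 2]
i=6: data[6] = 8+34 = 42 → [4, 8, 15, 19, 26, 34, 42, 2]
i=7: data[7] = 2+42 = 44 → [4, 8, 15, 19, 26, 34, 42, 44]

[4, 8, 15, 19, 26, 34, 42, 44]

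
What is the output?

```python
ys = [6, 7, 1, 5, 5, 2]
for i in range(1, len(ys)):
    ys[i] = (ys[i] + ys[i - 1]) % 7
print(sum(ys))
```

25

i=1: ys[1] = (7+6)%7 = 6 → [6, 6, 1, 5, 5, 2]
i=2: ys[2] = (1+6)%7 = 0 → [6, 6, 0, 5, 5, 2]
i=3: ys[3] = (5+0)%7 = 5 → [6, 6, 0, 5, 5, 2]
i=4: ys[4] = (5+5)%7 = 3 → [6, 6, 0, 5, 3, 2]
i=5: ys[5] = (2+3)%7 = 5 → [6, 6, 0, 5, 3, 5]
sum = 25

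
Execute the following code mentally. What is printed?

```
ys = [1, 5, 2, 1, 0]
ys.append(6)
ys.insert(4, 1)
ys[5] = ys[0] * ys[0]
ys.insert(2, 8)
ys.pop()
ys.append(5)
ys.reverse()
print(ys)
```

append 6 → [1, 5, 2, 1, 0, 6]
insert 1 at 4 → [1, 5, 2, 1, 1, 0, 6]
ys[5] = ys[0]*ys[0] = 1*1 = 1 → [1, 5, 2, 1, 1, 1, 6]
insert 8 at 2 → [1, 5, 8, 2, 1, 1, 1, 6]
pop() removes 6 → [1, 5, 8, 2, 1, 1, 1]
append 5 → [1, 5, 8, 2, 1, 1, 1, 5]
reverse → [5, 1, 1, 1, 2, 8, 5, 1]

[5, 1, 1, 1, 2, 8, 5, 1]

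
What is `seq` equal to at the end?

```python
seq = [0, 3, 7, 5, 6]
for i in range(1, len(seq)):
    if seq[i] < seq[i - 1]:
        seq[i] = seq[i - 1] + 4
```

[0, 3, 7, 11, 15]

i=1: 3>=0, unchanged → [0, 3, 7, 5, 6]
i=2: 7>=3, unchanged → [0, 3, 7, 5, 6]
i=3: 5<7, seq[3] = 7+4 = 11 → [0, 3, 7, 11, 6]
i=4: 6<11, seq[4] = 11+4 = 15 → [0, 3, 7, 11, 15]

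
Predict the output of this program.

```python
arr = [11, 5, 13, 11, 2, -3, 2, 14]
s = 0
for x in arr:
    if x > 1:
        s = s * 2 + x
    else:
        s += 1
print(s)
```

1190

x=11: >1, s = 0*2+11 = 11
x=5: >1, s = 11*2+5 = 27
x=13: >1, s = 27*2+13 = 67
x=11: >1, s = 67*2+11 = 145
x=2: >1, s = 145*2+2 = 292
x=-3: not >1, s = 292+1 = 293
x=2: >1, s = 293*2+2 = 588
x=14: >1, s = 588*2+14 = 1190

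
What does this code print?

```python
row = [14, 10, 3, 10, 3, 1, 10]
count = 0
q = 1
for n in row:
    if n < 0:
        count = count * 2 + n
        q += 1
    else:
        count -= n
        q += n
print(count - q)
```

n=14: not <0, count = 0-14 = -14; q=15
n=10: not <0, count = (-14)-10 = -24; q=25
n=3: not <0, count = (-24)-3 = -27; q=28
n=10: not <0, count = (-27)-10 = -37; q=38
n=3: not <0, count = (-37)-3 = -40; q=41
n=1: not <0, count = (-40)-1 = -41; q=42
n=10: not <0, count = (-41)-10 = -51; q=52
count-q = (-51)-52 = -103

-103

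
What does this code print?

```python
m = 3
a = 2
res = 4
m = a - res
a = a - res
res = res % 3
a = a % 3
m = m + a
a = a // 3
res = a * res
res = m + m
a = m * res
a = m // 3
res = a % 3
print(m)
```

m = 2-4 = -2
a = 2-4 = -2
res = 4%3 = 1
a = (-2)%3 = 1
m = (-2)+1 = -1
a = 1//3 = 0
res = 0*1 = 0
res = (-1)+(-1) = -2
a = (-1)*(-2) = 2
a = (-1)//3 = -1
res = (-1)%3 = 2

-1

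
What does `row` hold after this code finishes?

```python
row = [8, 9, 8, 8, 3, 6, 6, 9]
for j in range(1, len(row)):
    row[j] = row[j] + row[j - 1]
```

j=1: row[1] = 9+8 = 17 → [8, 17, 8, 8, 3, 6, 6, 9]
j=2: row[2] = 8+17 = 25 → [8, 17, 25, 8, 3, 6, 6, 9]
j=3: row[3] = 8+25 = 33 → [8, 17, 25, 33, 3, 6, 6, 9]
j=4: row[4] = 3+33 = 36 → [8, 17, 25, 33, 36, 6, 6, 9]
j=5: row[5] = 6+36 = 42 → [8, 17, 25, 33, 36, 42, 6, 9]
j=6: row[6] = 6+42 = 48 → [8, 17, 25, 33, 36, 42, 48, 9]
j=7: row[7] = 9+48 = 57 → [8, 17, 25, 33, 36, 42, 48, 57]

[8, 17, 25, 33, 36, 42, 48, 57]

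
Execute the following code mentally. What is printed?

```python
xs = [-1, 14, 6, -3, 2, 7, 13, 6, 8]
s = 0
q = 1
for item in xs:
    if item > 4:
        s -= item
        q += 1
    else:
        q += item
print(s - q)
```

-59

item=-1: not >4; q=0
item=14: >4, s = 0-14 = -14; q=1
item=6: >4, s = (-14)-6 = -20; q=2
item=-3: not >4; q=-1
item=2: not >4; q=1
item=7: >4, s = (-20)-7 = -27; q=2
item=13: >4, s = (-27)-13 = -40; q=3
item=6: >4, s = (-40)-6 = -46; q=4
item=8: >4, s = (-46)-8 = -54; q=5
s-q = (-54)-5 = -59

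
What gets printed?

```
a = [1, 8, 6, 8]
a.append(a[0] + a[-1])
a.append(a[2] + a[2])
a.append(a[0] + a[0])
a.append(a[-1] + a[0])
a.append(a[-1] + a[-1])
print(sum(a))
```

append a[0]+a[-1] = 1+8 = 9 → [1, 8, 6, 8, 9]
append a[2]+a[2] = 6+6 = 12 → [1, 8, 6, 8, 9, 12]
append a[0]+a[0] = 1+1 = 2 → [1, 8, 6, 8, 9, 12, 2]
append a[-1]+a[0] = 2+1 = 3 → [1, 8, 6, 8, 9, 12, 2, 3]
append a[-1]+a[-1] = 3+3 = 6 → [1, 8, 6, 8, 9, 12, 2, 3, 6]
sum = 55

55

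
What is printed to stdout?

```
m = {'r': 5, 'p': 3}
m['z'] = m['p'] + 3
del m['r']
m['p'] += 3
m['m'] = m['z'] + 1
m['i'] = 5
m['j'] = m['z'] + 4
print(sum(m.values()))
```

m['z'] = m['p']+3 = 6 → {'r': 5, 'p': 3, 'z': 6}
del 'r' → {'p': 3, 'z': 6}
m['p'] = 3+3 = 6 → {'p': 6, 'z': 6}
m['m'] = m['z']+1 = 7 → {'p': 6, 'z': 6, 'm': 7}
m['i'] = 5 → {'p': 6, 'z': 6, 'm': 7, 'i': 5}
m['j'] = m['z']+4 = 10 → {'p': 6, 'z': 6, 'm': 7, 'i': 5, 'j': 10}
sum of values = 34

34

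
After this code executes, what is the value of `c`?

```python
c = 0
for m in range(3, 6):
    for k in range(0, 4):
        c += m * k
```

72

m=3,k=0: c = 0+0 = 0
m=3,k=1: c = 0+3 = 3
m=3,k=2: c = 3+6 = 9
m=3,k=3: c = 9+9 = 18
m=4,k=0: c = 18+0 = 18
m=4,k=1: c = 18+4 = 22
m=4,k=2: c = 22+8 = 30
m=4,k=3: c = 30+12 = 42
m=5,k=0: c = 42+0 = 42
m=5,k=1: c = 42+5 = 47
m=5,k=2: c = 47+10 = 57
m=5,k=3: c = 57+15 = 72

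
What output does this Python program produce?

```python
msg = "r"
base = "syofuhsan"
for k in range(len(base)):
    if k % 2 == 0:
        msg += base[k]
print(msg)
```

rsousn

k=0: add 's' → 'rs'
k=1: skip
k=2: add 'o' → 'rso'
k=3: skip
k=4: add 'u' → 'rsou'
k=5: skip
k=6: add 's' → 'rsous'
k=7: skip
k=8: add 'n' → 'rsousn'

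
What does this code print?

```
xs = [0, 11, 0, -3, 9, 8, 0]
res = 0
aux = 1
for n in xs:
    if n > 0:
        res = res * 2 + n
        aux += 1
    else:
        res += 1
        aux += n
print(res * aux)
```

n=0: not >0, res = 0+1 = 1; aux=1
n=11: >0, res = 1*2+11 = 13; aux=2
n=0: not >0, res = 13+1 = 14; aux=2
n=-3: not >0, res = 14+1 = 15; aux=-1
n=9: >0, res = 15*2+9 = 39; aux=0
n=8: >0, res = 39*2+8 = 86; aux=1
n=0: not >0, res = 86+1 = 87; aux=1
res*aux = 87*1 = 87

87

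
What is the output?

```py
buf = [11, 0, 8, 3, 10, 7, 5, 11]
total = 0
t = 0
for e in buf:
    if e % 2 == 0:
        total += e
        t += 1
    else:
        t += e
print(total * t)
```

e=11: not even; t=11
e=0: even, total = 0+0 = 0; t=12
e=8: even, total = 0+8 = 8; t=13
e=3: not even; t=16
e=10: even, total = 8+10 = 18; t=17
e=7: not even; t=24
e=5: not even; t=29
e=11: not even; t=40
total*t = 18*40 = 720

720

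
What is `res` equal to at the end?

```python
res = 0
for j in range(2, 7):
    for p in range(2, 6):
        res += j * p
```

280

j=2,p=2: res = 0+4 = 4
j=2,p=3: res = 4+6 = 10
j=2,p=4: res = 10+8 = 18
j=2,p=5: res = 18+10 = 28
j=3,p=2: res = 28+6 = 34
j=3,p=3: res = 34+9 = 43
j=3,p=4: res = 43+12 = 55
j=3,p=5: res = 55+15 = 70
j=4,p=2: res = 70+8 = 78
j=4,p=3: res = 78+12 = 90
j=4,p=4: res = 90+16 = 106
j=4,p=5: res = 106+20 = 126
j=5,p=2: res = 126+10 = 136
j=5,p=3: res = 136+15 = 151
j=5,p=4: res = 151+20 = 171
j=5,p=5: res = 171+25 = 196
j=6,p=2: res = 196+12 = 208
j=6,p=3: res = 208+18 = 226
j=6,p=4: res = 226+24 = 250
j=6,p=5: res = 250+30 = 280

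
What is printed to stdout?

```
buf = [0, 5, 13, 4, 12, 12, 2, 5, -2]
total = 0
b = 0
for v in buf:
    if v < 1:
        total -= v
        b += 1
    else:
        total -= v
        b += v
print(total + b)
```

4

v=0: <1, total = 0-0 = 0; b=1
v=5: not <1, total = 0-5 = -5; b=6
v=13: not <1, total = (-5)-13 = -18; b=19
v=4: not <1, total = (-18)-4 = -22; b=23
v=12: not <1, total = (-22)-12 = -34; b=35
v=12: not <1, total = (-34)-12 = -46; b=47
v=2: not <1, total = (-46)-2 = -48; b=49
v=5: not <1, total = (-48)-5 = -53; b=54
v=-2: <1, total = (-53)-(-2) = -51; b=55
total+b = (-51)+55 = 4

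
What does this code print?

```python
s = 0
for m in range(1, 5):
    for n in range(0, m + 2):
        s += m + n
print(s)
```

84

m=1,n=0: s = 0+1 = 1
m=1,n=1: s = 1+2 = 3
m=1,n=2: s = 3+3 = 6
m=2,n=0: s = 6+2 = 8
m=2,n=1: s = 8+3 = 11
m=2,n=2: s = 11+4 = 15
m=2,n=3: s = 15+5 = 20
m=3,n=0: s = 20+3 = 23
m=3,n=1: s = 23+4 = 27
m=3,n=2: s = 27+5 = 32
m=3,n=3: s = 32+6 = 38
m=3,n=4: s = 38+7 = 45
m=4,n=0: s = 45+4 = 49
m=4,n=1: s = 49+5 = 54
m=4,n=2: s = 54+6 = 60
m=4,n=3: s = 60+7 = 67
m=4,n=4: s = 67+8 = 75
m=4,n=5: s = 75+9 = 84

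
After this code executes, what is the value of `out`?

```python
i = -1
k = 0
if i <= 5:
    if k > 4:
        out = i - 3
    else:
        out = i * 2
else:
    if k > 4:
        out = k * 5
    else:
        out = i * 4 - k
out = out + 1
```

i=-1, k=0
i <= 5 is True; k > 4 is False
→ out = i * 2 = -2
out = (-2)+1 = -1

-1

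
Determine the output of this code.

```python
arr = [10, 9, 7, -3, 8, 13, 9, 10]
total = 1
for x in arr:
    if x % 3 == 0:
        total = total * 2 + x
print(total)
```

47

x=10: not %3==0
x=9: %3==0, total = 1*2+9 = 11
x=7: not %3==0
x=-3: %3==0, total = 11*2+(-3) = 19
x=8: not %3==0
x=13: not %3==0
x=9: %3==0, total = 19*2+9 = 47
x=10: not %3==0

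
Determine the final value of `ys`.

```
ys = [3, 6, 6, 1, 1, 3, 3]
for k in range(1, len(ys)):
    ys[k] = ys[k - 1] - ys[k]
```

[3, -3, -9, -10, -11, -14, -17]

k=1: ys[1] = 3-6 = -3 → [3, -3, 6, 1, 1, 3, 3]
k=2: ys[2] = (-3)-6 = -9 → [3, -3, -9, 1, 1, 3, 3]
k=3: ys[3] = (-9)-1 = -10 → [3, -3, -9, -10, 1, 3, 3]
k=4: ys[4] = (-10)-1 = -11 → [3, -3, -9, -10, -11, 3, 3]
k=5: ys[5] = (-11)-3 = -14 → [3, -3, -9, -10, -11, -14, 3]
k=6: ys[6] = (-14)-3 = -17 → [3, -3, -9, -10, -11, -14, -17]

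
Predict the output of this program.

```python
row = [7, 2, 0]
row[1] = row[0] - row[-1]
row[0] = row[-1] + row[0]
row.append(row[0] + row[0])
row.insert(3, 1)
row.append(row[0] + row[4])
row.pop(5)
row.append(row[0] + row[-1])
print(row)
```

row[1] = row[0]-row[-1] = 7-0 = 7 → [7, 7, 0]
row[0] = row[-1]+row[0] = 0+7 = 7 → [7, 7, 0]
append row[0]+row[0] = 7+7 = 14 → [7, 7, 0, 14]
insert 1 at 3 → [7, 7, 0, 1, 14]
append row[0]+row[4] = 7+14 = 21 → [7, 7, 0, 1, 14, 21]
pop(5) removes 21 → [7, 7, 0, 1, 14]
append row[0]+row[-1] = 7+14 = 21 → [7, 7, 0, 1, 14, 21]

[7, 7, 0, 1, 14, 21]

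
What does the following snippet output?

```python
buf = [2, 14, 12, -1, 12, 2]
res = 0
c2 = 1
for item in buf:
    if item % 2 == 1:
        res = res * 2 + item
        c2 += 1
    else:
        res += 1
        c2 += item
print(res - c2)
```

-37

item=2: not odd, res = 0+1 = 1; c2=3
item=14: not odd, res = 1+1 = 2; c2=17
item=12: not odd, res = 2+1 = 3; c2=29
item=-1: odd, res = 3*2+(-1) = 5; c2=30
item=12: not odd, res = 5+1 = 6; c2=42
item=2: not odd, res = 6+1 = 7; c2=44
res-c2 = 7-44 = -37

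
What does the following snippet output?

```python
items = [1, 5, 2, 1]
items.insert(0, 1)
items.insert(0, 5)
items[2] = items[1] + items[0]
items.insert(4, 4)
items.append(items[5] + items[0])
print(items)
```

insert 1 at 0 → [1, 1, 5, 2, 1]
insert 5 at 0 → [5, 1, 1, 5, 2, 1]
items[2] = items[1]+items[0] = 1+5 = 6 → [5, 1, 6, 5, 2, 1]
insert 4 at 4 → [5, 1, 6, 5, 4, 2, 1]
append items[5]+items[0] = 2+5 = 7 → [5, 1, 6, 5, 4, 2, 1, 7]

[5, 1, 6, 5, 4, 2, 1, 7]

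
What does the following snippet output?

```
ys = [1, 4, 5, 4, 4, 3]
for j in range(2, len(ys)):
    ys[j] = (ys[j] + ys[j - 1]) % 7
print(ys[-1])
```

6

j=2: ys[2] = (5+4)%7 = 2 → [1, 4, 2, 4, 4, 3]
j=3: ys[3] = (4+2)%7 = 6 → [1, 4, 2, 6, 4, 3]
j=4: ys[4] = (4+6)%7 = 3 → [1, 4, 2, 6, 3, 3]
j=5: ys[5] = (3+3)%7 = 6 → [1, 4, 2, 6, 3, 6]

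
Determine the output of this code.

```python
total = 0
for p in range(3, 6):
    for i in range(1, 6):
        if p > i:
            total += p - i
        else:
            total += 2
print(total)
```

31

p=3,i=1: 3>1, total = 0+2 = 2
p=3,i=2: 3>2, total = 2+1 = 3
p=3,i=3: not 3>3, total = 3+2 = 5
p=3,i=4: not 3>4, total = 5+2 = 7
p=3,i=5: not 3>5, total = 7+2 = 9
p=4,i=1: 4>1, total = 9+3 = 12
p=4,i=2: 4>2, total = 12+2 = 14
p=4,i=3: 4>3, total = 14+1 = 15
p=4,i=4: not 4>4, total = 15+2 = 17
p=4,i=5: not 4>5, total = 17+2 = 19
p=5,i=1: 5>1, total = 19+4 = 23
p=5,i=2: 5>2, total = 23+3 = 26
p=5,i=3: 5>3, total = 26+2 = 28
p=5,i=4: 5>4, total = 28+1 = 29
p=5,i=5: not 5>5, total = 29+2 = 31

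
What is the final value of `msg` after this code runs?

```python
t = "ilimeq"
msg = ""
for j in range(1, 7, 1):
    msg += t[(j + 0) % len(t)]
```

j=1: add t[1]='l' → 'l'
j=2: add t[2]='i' → 'li'
j=3: add t[3]='m' → 'lim'
j=4: add t[4]='e' → 'lime'
j=5: add t[5]='q' → 'limeq'
j=6: add t[0]='i' → 'limeqi'

'limeqi'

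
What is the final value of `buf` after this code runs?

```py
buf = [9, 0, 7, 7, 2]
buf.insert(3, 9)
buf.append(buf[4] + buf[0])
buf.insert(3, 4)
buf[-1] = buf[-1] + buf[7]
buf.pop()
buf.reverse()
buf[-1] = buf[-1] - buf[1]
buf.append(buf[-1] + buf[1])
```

[2, 7, 9, 4, 7, 0, 2, 9]

insert 9 at 3 → [9, 0, 7, 9, 7, 2]
append buf[4]+buf[0] = 7+9 = 16 → [9, 0, 7, 9, 7, 2, 16]
insert 4 at 3 → [9, 0, 7, 4, 9, 7, 2, 16]
buf[-1] = buf[-1]+buf[7] = 16+16 = 32 → [9, 0, 7, 4, 9, 7, 2, 32]
pop() removes 32 → [9, 0, 7, 4, 9, 7, 2]
reverse → [2, 7, 9, 4, 7, 0, 9]
buf[-1] = buf[-1]-buf[1] = 9-7 = 2 → [2, 7, 9, 4, 7, 0, 2]
append buf[-1]+buf[1] = 2+7 = 9 → [2, 7, 9, 4, 7, 0, 2, 9]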